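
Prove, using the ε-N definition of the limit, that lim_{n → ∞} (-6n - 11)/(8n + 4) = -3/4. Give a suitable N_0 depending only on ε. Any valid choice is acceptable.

N_0 = 1/ε

Let ε > 0 be given. For n ≥ 1, |(-6n - 11)/(8n + 4) + 3/4| = |-64|/(8(8n + 4)) = 64/(8(8n + 4)).
Since 8n + 4 ≥ 8n for n ≥ 1, this is ≤ 64/(8·8n) = 1/n.
So |(-6n - 11)/(8n + 4) + 3/4| < ε whenever n > 1/ε.
Take N_0 = 1/ε. If n > N_0 then |(-6n - 11)/(8n + 4) + 3/4| ≤ 1/n < ε.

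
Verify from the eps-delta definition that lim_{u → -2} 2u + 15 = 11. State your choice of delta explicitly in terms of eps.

Let eps > 0 be given. We need delta > 0 so that 0 < |u + 2| < delta implies |(2u + 15) − 11| < eps.
Since (2u + 15) − 11 = 2(u + 2), we have |(2u + 15) − 11| = 2|u + 2|.
Thus it suffices that |u + 2| < eps/2.
Take delta = eps/2. If 0 < |u + 2| < delta then |(2u + 15) − 11| = 2|u + 2| < 2·(eps/2) = eps.

delta = eps/2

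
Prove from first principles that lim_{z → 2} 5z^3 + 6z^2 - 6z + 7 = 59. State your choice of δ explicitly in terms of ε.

δ = min(1, ε/119)

Suppose ε > 0. We want δ > 0 such that 0 < |z − 2| < δ implies |(5z^3 + 6z^2 - 6z + 7) − 59| < ε.
(5z^3 + 6z^2 - 6z + 7) − 59 = 5z^3 + 6z^2 - 6z - 52 = (z − 2)(5z^2 + 16z + 26).
So |(5z^3 + 6z^2 - 6z + 7) − 59| = |z − 2|·|5z^2 + 16z + 26|.
Require δ ≤ 1. Then |z − 2| < 1 gives |z| < 3, and by the triangle inequality |5z^2 + 16z + 26| ≤ 5·3^2 + 16·3 + 26 = 119.
Hence |(5z^3 + 6z^2 - 6z + 7) − 59| ≤ 119|z − 2| < ε provided |z − 2| < ε/119.
Choosing δ = min(1, ε/119) ensures both conditions, hence |(5z^3 + 6z^2 - 6z + 7) − 59| < ε.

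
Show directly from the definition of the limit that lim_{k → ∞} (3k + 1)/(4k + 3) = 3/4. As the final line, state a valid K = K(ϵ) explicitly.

K = (5/16)/ϵ

Suppose ϵ > 0. For k ≥ 1, |(3k + 1)/(4k + 3) − (3/4)| = |-5|/(4(4k + 3)) = 5/(4(4k + 3)).
Since 4k + 3 ≥ 4k for k ≥ 1, this is ≤ 5/(4·4k) = (5/16)/k.
So |(3k + 1)/(4k + 3) − (3/4)| < ϵ whenever k > (5/16)/ϵ.
Take K = (5/16)/ϵ. If k > K then |(3k + 1)/(4k + 3) − (3/4)| ≤ (5/16)/k < ϵ.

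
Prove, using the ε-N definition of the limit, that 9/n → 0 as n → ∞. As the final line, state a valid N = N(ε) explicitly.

N = 9/ε

Let ε > 0. For n ≥ 1, |9/n − 0| = 9/(n) ≤ 9/n.
We need 9/n < ε, i.e. n > 9/ε.
Take N = 9/ε. If n > N then |9/n| ≤ 9/n < ε.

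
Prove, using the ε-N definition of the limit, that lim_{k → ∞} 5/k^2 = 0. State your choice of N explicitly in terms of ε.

Suppose ε > 0. For k ≥ 1, |5/k^2 − 0| = 5/k^2.
5/k^2 < ε ⇔ k^2 > 5/ε ⇔ k > (5/ε)^{1/2}.
Take N = (5/ε)^{1/2}. Then k > N implies 5/k^2 < ε.

N = (5/ε)^{1/2}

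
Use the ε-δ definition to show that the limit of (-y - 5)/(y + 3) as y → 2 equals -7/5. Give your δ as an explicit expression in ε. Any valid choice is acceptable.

δ = min(5/2, (25/4)ε)

Suppose ε > 0. We want δ > 0 with 0 < |y − 2| < δ ⇒ |(-y - 5)/(y + 3) + 7/5| < ε.
Combining over a common denominator, (-y - 5)/(y + 3) + 7/5 = [(-y - 5)·5 − (-7)·(y + 3)] / [5·(y + 3)] = 2(y − 2) / (5(y + 3)).
So |(-y - 5)/(y + 3) + 7/5| = 2|y − 2| / (5·|y + 3|).
Require δ ≤ 5/2, so |y + 3| ≥ |5| − |y − 2| > 5 − 5/2 = 5/2.
Hence |(-y - 5)/(y + 3) + 7/5| < 2|y − 2|/(5·(5/2)) = (4/25)|y − 2|, which is < ε once |y − 2| < (25/4)ε.
Take δ = min(5/2, (25/4)ε). Then 0 < |y − 2| < δ forces both bounds, so |(-y - 5)/(y + 3) + 7/5| < ε.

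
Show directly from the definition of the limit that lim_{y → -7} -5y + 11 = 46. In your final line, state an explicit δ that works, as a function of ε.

δ = ε/5

Fix ε > 0. We need δ > 0 so that 0 < |y + 7| < δ implies |(-5y + 11) − 46| < ε.
|(-5y + 11) − 46| = |-5y - 35| = 5|y + 7|.
So 5|y + 7| < ε exactly when |y + 7| < ε/5.
Take δ = ε/5. If 0 < |y + 7| < δ then |(-5y + 11) − 46| = 5|y + 7| < 5·(ε/5) = ε.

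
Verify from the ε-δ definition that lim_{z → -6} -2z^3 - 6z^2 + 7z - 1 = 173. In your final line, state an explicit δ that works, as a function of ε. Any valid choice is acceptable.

δ = min(1, ε/169)

Let ε > 0. We want δ > 0 such that 0 < |z + 6| < δ implies |(-2z^3 - 6z^2 + 7z - 1) − 173| < ε.
(-2z^3 - 6z^2 + 7z - 1) − 173 = -2z^3 - 6z^2 + 7z - 174 = (z + 6)(-2z^2 + 6z - 29).
So |(-2z^3 - 6z^2 + 7z - 1) − 173| = |z + 6|·|-2z^2 + 6z - 29|.
Require δ ≤ 1. Then |z + 6| < 1 gives |z| < 7, and by the triangle inequality |-2z^2 + 6z - 29| ≤ 2·7^2 + 6·7 + 29 = 169.
Hence |(-2z^3 - 6z^2 + 7z - 1) − 173| ≤ 169|z + 6| < ε provided |z + 6| < ε/169.
Take δ = min(1, ε/169). Then 0 < |z + 6| < δ gives both |z + 6| < 1 and |z + 6| < ε/169, so |(-2z^3 - 6z^2 + 7z - 1) − 173| < ε.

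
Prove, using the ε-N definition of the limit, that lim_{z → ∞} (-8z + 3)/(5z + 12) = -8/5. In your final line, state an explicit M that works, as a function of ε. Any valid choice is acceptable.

Suppose ε > 0. We seek M > 0 such that z > M implies |(-8z + 3)/(5z + 12) + 8/5| < ε.
(-8z + 3)/(5z + 12) + 8/5 = (5(-8z + 3) − (-8)(5z + 12)) / (5(5z + 12)) = 111/(5(5z + 12)).
For z > 0 we have 5z + 12 > 5z, so |(-8z + 3)/(5z + 12) + 8/5| = 111/(5(5z + 12)) < 111/(5·5z) = (111/25)/z.
Thus |(-8z + 3)/(5z + 12) + 8/5| < ε whenever z > (111/25)/ε.
Take M = (111/25)/ε. If z > M then |(-8z + 3)/(5z + 12) + 8/5| < (111/25)/z < ε.

M = (111/25)/ε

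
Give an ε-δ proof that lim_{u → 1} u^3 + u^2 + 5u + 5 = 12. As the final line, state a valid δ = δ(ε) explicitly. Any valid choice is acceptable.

Let ε > 0. We want δ > 0 such that 0 < |u − 1| < δ implies |(u^3 + u^2 + 5u + 5) − 12| < ε.
(u^3 + u^2 + 5u + 5) − 12 = u^3 + u^2 + 5u - 7 = (u − 1)(u^2 + 2u + 7).
So |(u^3 + u^2 + 5u + 5) − 12| = |u − 1|·|u^2 + 2u + 7|.
Require δ ≤ 1. Then |u − 1| < 1 gives |u| < 2, and by the triangle inequality |u^2 + 2u + 7| ≤ 2^2 + 2·2 + 7 = 15.
Hence |(u^3 + u^2 + 5u + 5) − 12| ≤ 15|u − 1| < ε provided |u − 1| < ε/15.
Choosing δ = min(1, ε/15) ensures both conditions, hence |(u^3 + u^2 + 5u + 5) − 12| < ε.

δ = min(1, ε/15)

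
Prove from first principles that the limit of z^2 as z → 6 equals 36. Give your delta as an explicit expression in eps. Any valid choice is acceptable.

delta = min(2, eps/14)

Suppose eps > 0. We seek delta > 0 with 0 < |z − 6| < delta ⇒ |z^2 − 36| < eps.
Factor: z^2 − 36 = (z − 6)(z + 6), so |z^2 − 36| = |z − 6|·|z + 6|.
Restrict delta ≤ 2. Then |z − 6| < 2 gives |z| < 8, so by the triangle inequality |z + 6| ≤ 8 + 6 = 14.
Hence |z^2 − 36| ≤ 14|z − 6|, which is < eps once |z − 6| < eps/14.
Take delta = min(2, eps/14). If 0 < |z − 6| < delta then both bounds hold and |z^2 − 36| ≤ 14|z − 6| < 14·(eps/14) = eps.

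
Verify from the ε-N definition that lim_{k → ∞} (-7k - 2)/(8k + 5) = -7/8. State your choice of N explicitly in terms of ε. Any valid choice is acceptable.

N = (19/64)/ε

Let ε > 0. For k ≥ 1, |(-7k - 2)/(8k + 5) + 7/8| = |19|/(8(8k + 5)) = 19/(8(8k + 5)).
Since 8k + 5 ≥ 8k for k ≥ 1, this is ≤ 19/(8·8k) = (19/64)/k.
So |(-7k - 2)/(8k + 5) + 7/8| < ε whenever k > (19/64)/ε.
Take N = (19/64)/ε. If k > N then |(-7k - 2)/(8k + 5) + 7/8| ≤ (19/64)/k < ε.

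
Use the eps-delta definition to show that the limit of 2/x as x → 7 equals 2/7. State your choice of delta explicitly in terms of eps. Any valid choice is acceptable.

Let eps > 0. We seek delta > 0 such that 0 < |x − 7| < delta implies |2/x − (2/7)| < eps.
|2/x − (2/7)| = 2·|7 − x|/(7·|x|) = 2|x − 7|/(7|x|).
Restrict delta ≤ 7/2. Then |x − 7| < 7/2 gives |x| > 7/2, so 7|x| > 49/2.
Then |2/x − (2/7)| < 2|x − 7|/(49/2), which is < eps when |x − 7| < (49/4)eps.
Take delta = min(7/2, (49/4)eps). Then 0 < |x − 7| < delta gives both |x − 7| < 7/2 and |x − 7| < (49/4)eps, so |2/x − (2/7)| < eps.

delta = min(7/2, (49/4)eps)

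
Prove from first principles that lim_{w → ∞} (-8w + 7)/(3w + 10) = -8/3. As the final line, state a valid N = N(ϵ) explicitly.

Suppose ϵ > 0. We seek N > 0 such that w > N implies |(-8w + 7)/(3w + 10) + 8/3| < ϵ.
(-8w + 7)/(3w + 10) + 8/3 = (3(-8w + 7) − (-8)(3w + 10)) / (3(3w + 10)) = 101/(3(3w + 10)).
For w > 0 we have 3w + 10 > 3w, so |(-8w + 7)/(3w + 10) + 8/3| = 101/(3(3w + 10)) < 101/(3·3w) = (101/9)/w.
Thus |(-8w + 7)/(3w + 10) + 8/3| < ϵ whenever w > (101/9)/ϵ.
Take N = (101/9)/ϵ. If w > N then |(-8w + 7)/(3w + 10) + 8/3| < (101/9)/w < ϵ.

N = (101/9)/ϵ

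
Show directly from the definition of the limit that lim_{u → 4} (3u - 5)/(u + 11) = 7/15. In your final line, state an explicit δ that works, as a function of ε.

δ = min(15/2, (225/76)ε)

Let ε > 0 be given. We want δ > 0 with 0 < |u − 4| < δ ⇒ |(3u - 5)/(u + 11) − (7/15)| < ε.
Combining over a common denominator, (3u - 5)/(u + 11) − (7/15) = [(3u - 5)·15 − 7·(u + 11)] / [15·(u + 11)] = 38(u − 4) / (15(u + 11)).
So |(3u - 5)/(u + 11) − (7/15)| = 38|u − 4| / (15·|u + 11|).
Restrict δ ≤ 15/2. Then |u − 4| < 15/2 gives |u + 11| = |(u − 4) + 15| ≥ 15 − 15/2 = 15/2.
Hence |(3u - 5)/(u + 11) − (7/15)| < 38|u − 4|/(15·(15/2)) = (76/225)|u − 4|, which is < ε once |u − 4| < (225/76)ε.
Take δ = min(15/2, (225/76)ε). Then 0 < |u − 4| < δ forces both bounds, so |(3u - 5)/(u + 11) − (7/15)| < ε.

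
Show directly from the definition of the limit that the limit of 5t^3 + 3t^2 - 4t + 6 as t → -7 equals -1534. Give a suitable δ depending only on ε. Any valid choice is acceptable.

Let ε > 0 be given. We want δ > 0 such that 0 < |t + 7| < δ implies |(5t^3 + 3t^2 - 4t + 6) + 1534| < ε.
(5t^3 + 3t^2 - 4t + 6) + 1534 = 5t^3 + 3t^2 - 4t + 1540 = (t + 7)(5t^2 - 32t + 220).
So |(5t^3 + 3t^2 - 4t + 6) + 1534| = |t + 7|·|5t^2 - 32t + 220|.
Assume first that |t + 7| < 2, so |t| < 9. Then |5t^2 - 32t + 220| ≤ 5·9^2 + 32·9 + 220 = 913.
Hence |(5t^3 + 3t^2 - 4t + 6) + 1534| ≤ 913|t + 7| < ε provided |t + 7| < ε/913.
Take δ = min(2, ε/913). Then 0 < |t + 7| < δ gives both |t + 7| < 2 and |t + 7| < ε/913, so |(5t^3 + 3t^2 - 4t + 6) + 1534| < ε.

δ = min(2, ε/913)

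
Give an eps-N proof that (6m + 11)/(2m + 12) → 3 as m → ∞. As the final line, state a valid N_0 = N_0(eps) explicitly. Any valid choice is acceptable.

N_0 = (25/2)/eps

Let eps > 0 be given. For m ≥ 1, |(6m + 11)/(2m + 12) − 3| = |-50|/(2(2m + 12)) = 50/(2(2m + 12)).
Since 2m + 12 ≥ 2m for m ≥ 1, this is ≤ 50/(2·2m) = (25/2)/m.
So |(6m + 11)/(2m + 12) − 3| < eps whenever m > (25/2)/eps.
Take N_0 = (25/2)/eps. If m > N_0 then |(6m + 11)/(2m + 12) − 3| ≤ (25/2)/m < eps.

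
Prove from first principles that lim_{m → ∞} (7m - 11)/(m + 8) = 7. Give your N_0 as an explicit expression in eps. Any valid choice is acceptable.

Suppose eps > 0. For m ≥ 1, |(7m - 11)/(m + 8) − 7| = |-67|/((m + 8)) = 67/((m + 8)).
Since m + 8 ≥ m for m ≥ 1, this is ≤ 67/(m) = 67/m.
So |(7m - 11)/(m + 8) − 7| < eps whenever m > 67/eps.
Take N_0 = 67/eps. If m > N_0 then |(7m - 11)/(m + 8) − 7| ≤ 67/m < eps.

N_0 = 67/eps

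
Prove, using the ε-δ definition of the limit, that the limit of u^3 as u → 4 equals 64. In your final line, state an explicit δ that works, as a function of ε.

Fix ε > 0. We seek δ > 0 with 0 < |u − 4| < δ ⇒ |u^3 − 64| < ε.
Factor: u^3 − 64 = (u − 4)(u^2 + 4u + 16), so |u^3 − 64| = |u − 4|·|u^2 + 4u + 16|.
Restrict δ ≤ 1. Then |u − 4| < 1 gives |u| < 5, so by the triangle inequality |u^2 + 4u + 16| ≤ 5^2 + 4·5 + 16 = 61.
Hence |u^3 − 64| ≤ 61|u − 4|, which is < ε once |u − 4| < ε/61.
Take δ = min(1, ε/61). If 0 < |u − 4| < δ then both bounds hold and |u^3 − 64| ≤ 61|u − 4| < 61·(ε/61) = ε.

δ = min(1, ε/61)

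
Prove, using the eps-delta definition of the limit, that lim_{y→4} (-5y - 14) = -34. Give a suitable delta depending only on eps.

delta = eps/5

Let eps > 0 be given. We need delta > 0 so that 0 < |y − 4| < delta implies |(-5y - 14) + 34| < eps.
|(-5y - 14) + 34| = |-5y + 20| = 5|y − 4|.
So 5|y − 4| < eps exactly when |y − 4| < eps/5.
Choosing delta = eps/5 gives |(-5y - 14) + 34| = 5|y − 4| < eps whenever |y − 4| < delta.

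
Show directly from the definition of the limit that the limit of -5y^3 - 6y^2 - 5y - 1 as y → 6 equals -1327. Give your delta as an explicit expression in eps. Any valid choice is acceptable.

delta = min(1, eps/718)

Let eps > 0 be given. We want delta > 0 such that 0 < |y − 6| < delta implies |(-5y^3 - 6y^2 - 5y - 1) + 1327| < eps.
(-5y^3 - 6y^2 - 5y - 1) + 1327 = -5y^3 - 6y^2 - 5y + 1326 = (y − 6)(-5y^2 - 36y - 221).
So |(-5y^3 - 6y^2 - 5y - 1) + 1327| = |y − 6|·|-5y^2 - 36y - 221|.
Assume first that |y − 6| < 1, so |y| < 7. Then |-5y^2 - 36y - 221| ≤ 5·7^2 + 36·7 + 221 = 718.
Hence |(-5y^3 - 6y^2 - 5y - 1) + 1327| ≤ 718|y − 6| < eps provided |y − 6| < eps/718.
Choosing delta = min(1, eps/718) ensures both conditions, hence |(-5y^3 - 6y^2 - 5y - 1) + 1327| < eps.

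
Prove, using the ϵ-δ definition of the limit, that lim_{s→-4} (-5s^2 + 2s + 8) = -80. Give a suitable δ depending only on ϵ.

δ = min(2, ϵ/52)

Let ϵ > 0 be given. We want δ > 0 such that 0 < |s + 4| < δ implies |(-5s^2 + 2s + 8) + 80| < ϵ.
(-5s^2 + 2s + 8) + 80 = -5s^2 + 2s + 88 = (s + 4)(-5s + 22).
So |(-5s^2 + 2s + 8) + 80| = |s + 4|·|-5s + 22|.
Require δ ≤ 2. Then |s + 4| < 2 gives |s| < 6, and by the triangle inequality |-5s + 22| ≤ 5·6 + 22 = 52.
Hence |(-5s^2 + 2s + 8) + 80| ≤ 52|s + 4| < ϵ provided |s + 4| < ϵ/52.
Take δ = min(2, ϵ/52). Then 0 < |s + 4| < δ gives both |s + 4| < 2 and |s + 4| < ϵ/52, so |(-5s^2 + 2s + 8) + 80| < ϵ.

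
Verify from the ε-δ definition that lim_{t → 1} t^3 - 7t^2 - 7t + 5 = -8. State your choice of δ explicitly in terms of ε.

δ = min(1, ε/29)

Let ε > 0 be given. We want δ > 0 such that 0 < |t − 1| < δ implies |(t^3 - 7t^2 - 7t + 5) + 8| < ε.
(t^3 - 7t^2 - 7t + 5) + 8 = t^3 - 7t^2 - 7t + 13 = (t − 1)(t^2 - 6t - 13).
So |(t^3 - 7t^2 - 7t + 5) + 8| = |t − 1|·|t^2 - 6t - 13|.
Assume first that |t − 1| < 1, so |t| < 2. Then |t^2 - 6t - 13| ≤ 2^2 + 6·2 + 13 = 29.
Hence |(t^3 - 7t^2 - 7t + 5) + 8| ≤ 29|t − 1| < ε provided |t − 1| < ε/29.
Choosing δ = min(1, ε/29) ensures both conditions, hence |(t^3 - 7t^2 - 7t + 5) + 8| < ε.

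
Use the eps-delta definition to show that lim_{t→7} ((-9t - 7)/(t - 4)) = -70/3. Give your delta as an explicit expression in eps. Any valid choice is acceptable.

Let eps > 0. We want delta > 0 with 0 < |t − 7| < delta ⇒ |(-9t - 7)/(t - 4) + 70/3| < eps.
Combining over a common denominator, (-9t - 7)/(t - 4) + 70/3 = [(-9t - 7)·3 − (-70)·(t - 4)] / [3·(t - 4)] = 43(t − 7) / (3(t - 4)).
So |(-9t - 7)/(t - 4) + 70/3| = 43|t − 7| / (3·|t − 4|).
Require delta ≤ 3/2, so |t − 4| ≥ |3| − |t − 7| > 3 − 3/2 = 3/2.
Hence |(-9t - 7)/(t - 4) + 70/3| < 43|t − 7|/(3·(3/2)) = (86/9)|t − 7|, which is < eps once |t − 7| < (9/86)eps.
Take delta = min(3/2, (9/86)eps). Then 0 < |t − 7| < delta forces both bounds, so |(-9t - 7)/(t - 4) + 70/3| < eps.

delta = min(3/2, (9/86)eps)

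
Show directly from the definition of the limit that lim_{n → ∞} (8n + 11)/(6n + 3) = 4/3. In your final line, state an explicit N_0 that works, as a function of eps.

N_0 = (7/6)/eps

Let eps > 0 be given. For n ≥ 1, |(8n + 11)/(6n + 3) − (4/3)| = |42|/(6(6n + 3)) = 42/(6(6n + 3)).
Since 6n + 3 ≥ 6n for n ≥ 1, this is ≤ 42/(6·6n) = (7/6)/n.
So |(8n + 11)/(6n + 3) − (4/3)| < eps whenever n > (7/6)/eps.
Take N_0 = (7/6)/eps. If n > N_0 then |(8n + 11)/(6n + 3) − (4/3)| ≤ (7/6)/n < eps.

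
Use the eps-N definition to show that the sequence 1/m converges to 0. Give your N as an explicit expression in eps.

N = 1/eps

Let eps > 0. For m ≥ 1, |1/m − 0| = 1/(m) ≤ 1/m.
We need 1/m < eps, i.e. m > 1/eps.
Take N = 1/eps. If m > N then |1/m| ≤ 1/m < eps.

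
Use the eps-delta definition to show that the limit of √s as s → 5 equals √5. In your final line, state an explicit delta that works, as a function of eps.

Fix eps > 0. We want delta > 0 such that 0 < |s − 5| < delta implies |√s − √5| < eps.
Rationalise: √s − √5 = (s − 5)/(√s + √5), so |√s − √5| = |s − 5|/(√s + √5).
Restrict delta ≤ 5 so that |s − 5| < 5 forces s > 0, and then √s + √5 > √5.
Hence |√s − √5| < |s − 5|/√5, which is < eps once |s − 5| < √5·eps.
Take delta = min(5, √5·eps). If 0 < |s − 5| < delta then s > 0 and |√s − √5| < |s − 5|/√5 < eps.

delta = min(5, √5·eps)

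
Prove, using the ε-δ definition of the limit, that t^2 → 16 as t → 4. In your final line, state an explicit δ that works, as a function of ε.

δ = min(1, ε/9)

Let ε > 0 be given. We seek δ > 0 with 0 < |t − 4| < δ ⇒ |t^2 − 16| < ε.
Factor: t^2 − 16 = (t − 4)(t + 4), so |t^2 − 16| = |t − 4|·|t + 4|.
Restrict δ ≤ 1. Then |t − 4| < 1 gives |t| < 5, so by the triangle inequality |t + 4| ≤ 5 + 4 = 9.
Hence |t^2 − 16| ≤ 9|t − 4|, which is < ε once |t − 4| < ε/9.
Take δ = min(1, ε/9). If 0 < |t − 4| < δ then both bounds hold and |t^2 − 16| ≤ 9|t − 4| < 9·(ε/9) = ε.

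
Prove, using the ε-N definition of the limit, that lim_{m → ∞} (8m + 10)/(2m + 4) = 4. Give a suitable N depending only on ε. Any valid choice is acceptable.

N = 3/ε

Let ε > 0. For m ≥ 1, |(8m + 10)/(2m + 4) − 4| = |-12|/(2(2m + 4)) = 12/(2(2m + 4)).
Since 2m + 4 ≥ 2m for m ≥ 1, this is ≤ 12/(2·2m) = 3/m.
So |(8m + 10)/(2m + 4) − 4| < ε whenever m > 3/ε.
Take N = 3/ε. If m > N then |(8m + 10)/(2m + 4) − 4| ≤ 3/m < ε.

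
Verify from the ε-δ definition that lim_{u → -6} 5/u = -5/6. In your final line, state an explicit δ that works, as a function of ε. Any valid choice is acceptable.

Let ε > 0 be given. We seek δ > 0 such that 0 < |u + 6| < δ implies |5/u + 5/6| < ε.
|5/u + 5/6| = 5·|-6 − u|/(6·|u|) = 5|u + 6|/(6|u|).
Require δ ≤ 3 so that |u| > 6 − 3 = 3, hence 6|u| > 18.
Then |5/u + 5/6| < 5|u + 6|/18, which is < ε when |u + 6| < (18/5)ε.
Take δ = min(3, (18/5)ε). Then 0 < |u + 6| < δ gives both |u + 6| < 3 and |u + 6| < (18/5)ε, so |5/u + 5/6| < ε.

δ = min(3, (18/5)ε)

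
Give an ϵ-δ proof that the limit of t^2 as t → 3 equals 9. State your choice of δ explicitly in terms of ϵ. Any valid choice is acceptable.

Fix ϵ > 0. We seek δ > 0 with 0 < |t − 3| < δ ⇒ |t^2 − 9| < ϵ.
Factor: t^2 − 9 = (t − 3)(t + 3), so |t^2 − 9| = |t − 3|·|t + 3|.
Impose δ ≤ 1 so that |t| < 4; then |t + 3| ≤ 7.
Hence |t^2 − 9| ≤ 7|t − 3|, which is < ϵ once |t − 3| < ϵ/7.
Take δ = min(1, ϵ/7). If 0 < |t − 3| < δ then both bounds hold and |t^2 − 9| ≤ 7|t − 3| < 7·(ϵ/7) = ϵ.

δ = min(1, ϵ/7)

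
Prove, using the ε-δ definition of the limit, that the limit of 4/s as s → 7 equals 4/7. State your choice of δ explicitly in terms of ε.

δ = min(7/2, (49/8)ε)

Let ε > 0. We seek δ > 0 such that 0 < |s − 7| < δ implies |4/s − (4/7)| < ε.
|4/s − (4/7)| = 4·|7 − s|/(7·|s|) = 4|s − 7|/(7|s|).
Restrict δ ≤ 7/2. Then |s − 7| < 7/2 gives |s| > 7/2, so 7|s| > 49/2.
Then |4/s − (4/7)| < 4|s − 7|/(49/2), which is < ε when |s − 7| < (49/8)ε.
Take δ = min(7/2, (49/8)ε). Then 0 < |s − 7| < δ gives both |s − 7| < 7/2 and |s − 7| < (49/8)ε, so |4/s − (4/7)| < ε.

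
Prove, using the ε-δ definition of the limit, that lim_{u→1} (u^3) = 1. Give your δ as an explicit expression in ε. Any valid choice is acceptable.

Let ε > 0. We seek δ > 0 with 0 < |u − 1| < δ ⇒ |u^3 − 1| < ε.
Factor: u^3 − 1 = (u − 1)(u^2 + u + 1), so |u^3 − 1| = |u − 1|·|u^2 + u + 1|.
Impose δ ≤ 1 so that |u| < 2; then |u^2 + u + 1| ≤ 7.
Hence |u^3 − 1| ≤ 7|u − 1|, which is < ε once |u − 1| < ε/7.
Take δ = min(1, ε/7). If 0 < |u − 1| < δ then both bounds hold and |u^3 − 1| ≤ 7|u − 1| < 7·(ε/7) = ε.

δ = min(1, ε/7)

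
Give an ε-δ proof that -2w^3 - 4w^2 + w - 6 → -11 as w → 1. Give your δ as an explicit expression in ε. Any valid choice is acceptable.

Let ε > 0. We want δ > 0 such that 0 < |w − 1| < δ implies |(-2w^3 - 4w^2 + w - 6) + 11| < ε.
(-2w^3 - 4w^2 + w - 6) + 11 = -2w^3 - 4w^2 + w + 5 = (w − 1)(-2w^2 - 6w - 5).
So |(-2w^3 - 4w^2 + w - 6) + 11| = |w − 1|·|-2w^2 - 6w - 5|.
Require δ ≤ 2. Then |w − 1| < 2 gives |w| < 3, and by the triangle inequality |-2w^2 - 6w - 5| ≤ 2·3^2 + 6·3 + 5 = 41.
Hence |(-2w^3 - 4w^2 + w - 6) + 11| ≤ 41|w − 1| < ε provided |w − 1| < ε/41.
Take δ = min(2, ε/41). Then 0 < |w − 1| < δ gives both |w − 1| < 2 and |w − 1| < ε/41, so |(-2w^3 - 4w^2 + w - 6) + 11| < ε.

δ = min(2, ε/41)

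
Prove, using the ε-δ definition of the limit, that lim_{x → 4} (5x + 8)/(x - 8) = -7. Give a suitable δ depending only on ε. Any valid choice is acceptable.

δ = min(2, (1/6)ε)

Let ε > 0. We want δ > 0 with 0 < |x − 4| < δ ⇒ |(5x + 8)/(x - 8) + 7| < ε.
Combining over a common denominator, (5x + 8)/(x - 8) + 7 = [(5x + 8)·(-4) − 28·(x - 8)] / [(-4)·(x - 8)] = -48(x − 4) / ((-4)(x - 8)).
So |(5x + 8)/(x - 8) + 7| = 48|x − 4| / (4·|x − 8|).
Restrict δ ≤ 2. Then |x − 4| < 2 gives |x − 8| = |(x − 4) + (-4)| ≥ 4 − 2 = 2.
Hence |(5x + 8)/(x - 8) + 7| < 48|x − 4|/(4·2) = 6|x − 4|, which is < ε once |x − 4| < (1/6)ε.
Take δ = min(2, (1/6)ε). Then 0 < |x − 4| < δ forces both bounds, so |(5x + 8)/(x - 8) + 7| < ε.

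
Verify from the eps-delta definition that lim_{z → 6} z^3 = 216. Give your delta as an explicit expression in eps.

delta = min(2, eps/148)

Let eps > 0. We seek delta > 0 with 0 < |z − 6| < delta ⇒ |z^3 − 216| < eps.
Factor: z^3 − 216 = (z − 6)(z^2 + 6z + 36), so |z^3 − 216| = |z − 6|·|z^2 + 6z + 36|.
Impose delta ≤ 2 so that |z| < 8; then |z^2 + 6z + 36| ≤ 148.
Hence |z^3 − 216| ≤ 148|z − 6|, which is < eps once |z − 6| < eps/148.
Take delta = min(2, eps/148). If 0 < |z − 6| < delta then both bounds hold and |z^3 − 216| ≤ 148|z − 6| < 148·(eps/148) = eps.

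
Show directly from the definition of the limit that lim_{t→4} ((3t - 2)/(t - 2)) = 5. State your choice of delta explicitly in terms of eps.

Let eps > 0. We want delta > 0 with 0 < |t − 4| < delta ⇒ |(3t - 2)/(t - 2) − 5| < eps.
Combining over a common denominator, (3t - 2)/(t - 2) − 5 = [(3t - 2)·2 − 10·(t - 2)] / [2·(t - 2)] = -4(t − 4) / (2(t - 2)).
So |(3t - 2)/(t - 2) − 5| = 4|t − 4| / (2·|t − 2|).
Require delta ≤ 1, so |t − 2| ≥ |2| − |t − 4| > 2 − 1 = 1.
Hence |(3t - 2)/(t - 2) − 5| < 4|t − 4|/(2·1) = 2|t − 4|, which is < eps once |t − 4| < (1/2)eps.
Take delta = min(1, (1/2)eps). Then 0 < |t − 4| < delta forces both bounds, so |(3t - 2)/(t - 2) − 5| < eps.

delta = min(1, (1/2)eps)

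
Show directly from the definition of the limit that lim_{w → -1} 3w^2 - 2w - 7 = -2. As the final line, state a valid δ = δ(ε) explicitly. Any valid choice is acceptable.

Let ε > 0 be given. We want δ > 0 such that 0 < |w + 1| < δ implies |(3w^2 - 2w - 7) + 2| < ε.
(3w^2 - 2w - 7) + 2 = 3w^2 - 2w - 5 = (w + 1)(3w - 5).
So |(3w^2 - 2w - 7) + 2| = |w + 1|·|3w - 5|.
Assume first that |w + 1| < 1, so |w| < 2. Then |3w - 5| ≤ 3·2 + 5 = 11.
Hence |(3w^2 - 2w - 7) + 2| ≤ 11|w + 1| < ε provided |w + 1| < ε/11.
Take δ = min(1, ε/11). Then 0 < |w + 1| < δ gives both |w + 1| < 1 and |w + 1| < ε/11, so |(3w^2 - 2w - 7) + 2| < ε.

δ = min(1, ε/11)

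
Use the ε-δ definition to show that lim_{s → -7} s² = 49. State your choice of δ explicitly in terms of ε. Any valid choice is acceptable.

Fix ε > 0. We seek δ > 0 with 0 < |s + 7| < δ ⇒ |s² − 49| < ε.
Factor: s² − 49 = (s + 7)(s - 7), so |s² − 49| = |s + 7|·|s - 7|.
Restrict δ ≤ 2. Then |s + 7| < 2 gives |s| < 9, so by the triangle inequality |s - 7| ≤ 9 + 7 = 16.
Hence |s² − 49| ≤ 16|s + 7|, which is < ε once |s + 7| < ε/16.
Take δ = min(2, ε/16). If 0 < |s + 7| < δ then both bounds hold and |s² − 49| ≤ 16|s + 7| < 16·(ε/16) = ε.

δ = min(2, ε/16)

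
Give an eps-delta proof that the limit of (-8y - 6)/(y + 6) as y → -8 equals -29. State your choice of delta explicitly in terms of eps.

Fix eps > 0. We want delta > 0 with 0 < |y + 8| < delta ⇒ |(-8y - 6)/(y + 6) + 29| < eps.
Combining over a common denominator, (-8y - 6)/(y + 6) + 29 = [(-8y - 6)·(-2) − 58·(y + 6)] / [(-2)·(y + 6)] = -42(y + 8) / ((-2)(y + 6)).
So |(-8y - 6)/(y + 6) + 29| = 42|y + 8| / (2·|y + 6|).
Require delta ≤ 1, so |y + 6| ≥ |-2| − |y + 8| > 2 − 1 = 1.
Hence |(-8y - 6)/(y + 6) + 29| < 42|y + 8|/(2·1) = 21|y + 8|, which is < eps once |y + 8| < (1/21)eps.
Take delta = min(1, (1/21)eps). Then 0 < |y + 8| < delta forces both bounds, so |(-8y - 6)/(y + 6) + 29| < eps.

delta = min(1, (1/21)eps)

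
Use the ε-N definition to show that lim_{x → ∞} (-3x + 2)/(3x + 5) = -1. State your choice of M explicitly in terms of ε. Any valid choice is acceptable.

Let ε > 0 be given. We seek M > 0 such that x > M implies |(-3x + 2)/(3x + 5) + 1| < ε.
(-3x + 2)/(3x + 5) + 1 = (3(-3x + 2) − (-3)(3x + 5)) / (3(3x + 5)) = 21/(3(3x + 5)).
For x > 0 we have 3x + 5 > 3x, so |(-3x + 2)/(3x + 5) + 1| = 21/(3(3x + 5)) < 21/(3·3x) = (7/3)/x.
Thus |(-3x + 2)/(3x + 5) + 1| < ε whenever x > (7/3)/ε.
Take M = (7/3)/ε. If x > M then |(-3x + 2)/(3x + 5) + 1| < (7/3)/x < ε.

M = (7/3)/ε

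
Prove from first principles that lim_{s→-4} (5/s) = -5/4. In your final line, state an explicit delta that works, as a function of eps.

delta = min(2, (8/5)eps)

Let eps > 0 be given. We seek delta > 0 such that 0 < |s + 4| < delta implies |5/s + 5/4| < eps.
|5/s + 5/4| = 5·|-4 − s|/(4·|s|) = 5|s + 4|/(4|s|).
Require delta ≤ 2 so that |s| > 4 − 2 = 2, hence 4|s| > 8.
Then |5/s + 5/4| < 5|s + 4|/8, which is < eps when |s + 4| < (8/5)eps.
Take delta = min(2, (8/5)eps). Then 0 < |s + 4| < delta gives both |s + 4| < 2 and |s + 4| < (8/5)eps, so |5/s + 5/4| < eps.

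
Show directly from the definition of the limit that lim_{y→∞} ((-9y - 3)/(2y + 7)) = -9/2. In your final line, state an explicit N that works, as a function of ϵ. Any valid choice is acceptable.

N = (57/4)/ϵ

Fix ϵ > 0. We seek N > 0 such that y > N implies |(-9y - 3)/(2y + 7) + 9/2| < ϵ.
(-9y - 3)/(2y + 7) + 9/2 = (2(-9y - 3) − (-9)(2y + 7)) / (2(2y + 7)) = 57/(2(2y + 7)).
For y > 0 we have 2y + 7 > 2y, so |(-9y - 3)/(2y + 7) + 9/2| = 57/(2(2y + 7)) < 57/(2·2y) = (57/4)/y.
Thus |(-9y - 3)/(2y + 7) + 9/2| < ϵ whenever y > (57/4)/ϵ.
Take N = (57/4)/ϵ. If y > N then |(-9y - 3)/(2y + 7) + 9/2| < (57/4)/y < ϵ.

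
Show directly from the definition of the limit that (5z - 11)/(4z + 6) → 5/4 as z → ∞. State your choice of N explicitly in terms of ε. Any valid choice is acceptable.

Suppose ε > 0. We seek N > 0 such that z > N implies |(5z - 11)/(4z + 6) − (5/4)| < ε.
(5z - 11)/(4z + 6) − (5/4) = (4(5z - 11) − 5(4z + 6)) / (4(4z + 6)) = -74/(4(4z + 6)).
For z > 0 we have 4z + 6 > 4z, so |(5z - 11)/(4z + 6) − (5/4)| = 74/(4(4z + 6)) < 74/(4·4z) = (37/8)/z.
Thus |(5z - 11)/(4z + 6) − (5/4)| < ε whenever z > (37/8)/ε.
Take N = (37/8)/ε. If z > N then |(5z - 11)/(4z + 6) − (5/4)| < (37/8)/z < ε.

N = (37/8)/ε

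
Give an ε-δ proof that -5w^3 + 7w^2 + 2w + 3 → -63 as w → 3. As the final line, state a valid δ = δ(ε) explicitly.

δ = min(2, ε/187)

Let ε > 0 be given. We want δ > 0 such that 0 < |w − 3| < δ implies |(-5w^3 + 7w^2 + 2w + 3) + 63| < ε.
(-5w^3 + 7w^2 + 2w + 3) + 63 = -5w^3 + 7w^2 + 2w + 66 = (w − 3)(-5w^2 - 8w - 22).
So |(-5w^3 + 7w^2 + 2w + 3) + 63| = |w − 3|·|-5w^2 - 8w - 22|.
Assume first that |w − 3| < 2, so |w| < 5. Then |-5w^2 - 8w - 22| ≤ 5·5^2 + 8·5 + 22 = 187.
Hence |(-5w^3 + 7w^2 + 2w + 3) + 63| ≤ 187|w − 3| < ε provided |w − 3| < ε/187.
Choosing δ = min(2, ε/187) ensures both conditions, hence |(-5w^3 + 7w^2 + 2w + 3) + 63| < ε.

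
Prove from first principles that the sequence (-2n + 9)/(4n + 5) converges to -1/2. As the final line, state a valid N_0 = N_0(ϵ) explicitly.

Suppose ϵ > 0. For n ≥ 1, |(-2n + 9)/(4n + 5) + 1/2| = |46|/(4(4n + 5)) = 46/(4(4n + 5)).
Since 4n + 5 ≥ 4n for n ≥ 1, this is ≤ 46/(4·4n) = (23/8)/n.
So |(-2n + 9)/(4n + 5) + 1/2| < ϵ whenever n > (23/8)/ϵ.
Take N_0 = (23/8)/ϵ. If n > N_0 then |(-2n + 9)/(4n + 5) + 1/2| ≤ (23/8)/n < ϵ.

N_0 = (23/8)/ϵ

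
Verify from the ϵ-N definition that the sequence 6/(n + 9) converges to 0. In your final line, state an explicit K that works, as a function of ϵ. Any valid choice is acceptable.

K = 6/ϵ

Fix ϵ > 0. For n ≥ 1, |6/(n + 9) − 0| = 6/(n + 9) ≤ 6/n.
We need 6/n < ϵ, i.e. n > 6/ϵ.
Take K = 6/ϵ. If n > K then |6/(n + 9)| ≤ 6/n < ϵ.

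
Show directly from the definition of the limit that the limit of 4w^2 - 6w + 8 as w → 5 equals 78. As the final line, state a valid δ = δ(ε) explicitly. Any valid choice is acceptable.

Suppose ε > 0. We want δ > 0 such that 0 < |w − 5| < δ implies |(4w^2 - 6w + 8) − 78| < ε.
(4w^2 - 6w + 8) − 78 = 4w^2 - 6w - 70 = (w − 5)(4w + 14).
So |(4w^2 - 6w + 8) − 78| = |w − 5|·|4w + 14|.
Require δ ≤ 1. Then |w − 5| < 1 gives |w| < 6, and by the triangle inequality |4w + 14| ≤ 4·6 + 14 = 38.
Hence |(4w^2 - 6w + 8) − 78| ≤ 38|w − 5| < ε provided |w − 5| < ε/38.
Take δ = min(1, ε/38). Then 0 < |w − 5| < δ gives both |w − 5| < 1 and |w − 5| < ε/38, so |(4w^2 - 6w + 8) − 78| < ε.

δ = min(1, ε/38)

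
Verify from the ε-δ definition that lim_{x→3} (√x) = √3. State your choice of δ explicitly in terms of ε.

δ = min(3, √3·ε)

Let ε > 0. We want δ > 0 such that 0 < |x − 3| < δ implies |√x − √3| < ε.
Rationalise: √x − √3 = (x − 3)/(√x + √3), so |√x − √3| = |x − 3|/(√x + √3).
Restrict δ ≤ 3 so that |x − 3| < 3 forces x > 0, and then √x + √3 > √3.
Hence |√x − √3| < |x − 3|/√3, which is < ε once |x − 3| < √3·ε.
Take δ = min(3, √3·ε). If 0 < |x − 3| < δ then x > 0 and |√x − √3| < |x − 3|/√3 < ε.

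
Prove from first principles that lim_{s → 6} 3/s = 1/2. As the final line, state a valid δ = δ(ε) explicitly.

δ = min(3, 6ε)

Let ε > 0. We seek δ > 0 such that 0 < |s − 6| < δ implies |3/s − (1/2)| < ε.
|3/s − (1/2)| = 3·|6 − s|/(6·|s|) = 3|s − 6|/(6|s|).
Restrict δ ≤ 3. Then |s − 6| < 3 gives |s| > 3, so 6|s| > 18.
Then |3/s − (1/2)| < 3|s − 6|/18, which is < ε when |s − 6| < 6ε.
Take δ = min(3, 6ε). Then 0 < |s − 6| < δ gives both |s − 6| < 3 and |s − 6| < 6ε, so |3/s − (1/2)| < ε.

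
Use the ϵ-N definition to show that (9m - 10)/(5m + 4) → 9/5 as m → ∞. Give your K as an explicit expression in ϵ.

K = (86/25)/ϵ

Let ϵ > 0 be given. For m ≥ 1, |(9m - 10)/(5m + 4) − (9/5)| = |-86|/(5(5m + 4)) = 86/(5(5m + 4)).
Since 5m + 4 ≥ 5m for m ≥ 1, this is ≤ 86/(5·5m) = (86/25)/m.
So |(9m - 10)/(5m + 4) − (9/5)| < ϵ whenever m > (86/25)/ϵ.
Take K = (86/25)/ϵ. If m > K then |(9m - 10)/(5m + 4) − (9/5)| ≤ (86/25)/m < ϵ.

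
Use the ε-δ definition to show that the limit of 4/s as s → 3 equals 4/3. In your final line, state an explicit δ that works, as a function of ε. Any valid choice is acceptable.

δ = min(3/2, (9/8)ε)

Let ε > 0 be given. We seek δ > 0 such that 0 < |s − 3| < δ implies |4/s − (4/3)| < ε.
|4/s − (4/3)| = 4·|3 − s|/(3·|s|) = 4|s − 3|/(3|s|).
Require δ ≤ 3/2 so that |s| > 3 − 3/2 = 3/2, hence 3|s| > 9/2.
Then |4/s − (4/3)| < 4|s − 3|/(9/2), which is < ε when |s − 3| < (9/8)ε.
Take δ = min(3/2, (9/8)ε). Then 0 < |s − 3| < δ gives both |s − 3| < 3/2 and |s − 3| < (9/8)ε, so |4/s − (4/3)| < ε.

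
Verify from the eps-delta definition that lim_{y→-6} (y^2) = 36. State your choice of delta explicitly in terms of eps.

Let eps > 0 be given. We seek delta > 0 with 0 < |y + 6| < delta ⇒ |y^2 − 36| < eps.
Factor: y^2 − 36 = (y + 6)(y - 6), so |y^2 − 36| = |y + 6|·|y - 6|.
Impose delta ≤ 1 so that |y| < 7; then |y - 6| ≤ 13.
Hence |y^2 − 36| ≤ 13|y + 6|, which is < eps once |y + 6| < eps/13.
Take delta = min(1, eps/13). If 0 < |y + 6| < delta then both bounds hold and |y^2 − 36| ≤ 13|y + 6| < 13·(eps/13) = eps.

delta = min(1, eps/13)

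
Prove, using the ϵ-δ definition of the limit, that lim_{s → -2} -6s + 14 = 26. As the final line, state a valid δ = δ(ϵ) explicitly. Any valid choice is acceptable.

δ = ϵ/6

Fix ϵ > 0. We need δ > 0 so that 0 < |s + 2| < δ implies |(-6s + 14) − 26| < ϵ.
Since (-6s + 14) − 26 = -6(s + 2), we have |(-6s + 14) − 26| = 6|s + 2|.
So 6|s + 2| < ϵ exactly when |s + 2| < ϵ/6.
Choosing δ = ϵ/6 gives |(-6s + 14) − 26| = 6|s + 2| < ϵ whenever |s + 2| < δ.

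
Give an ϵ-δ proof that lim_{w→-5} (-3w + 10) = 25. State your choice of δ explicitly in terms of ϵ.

δ = ϵ/3

Let ϵ > 0. We need δ > 0 so that 0 < |w + 5| < δ implies |(-3w + 10) − 25| < ϵ.
|(-3w + 10) − 25| = |-3w - 15| = 3|w + 5|.
Thus it suffices that |w + 5| < ϵ/3.
Take δ = ϵ/3. If 0 < |w + 5| < δ then |(-3w + 10) − 25| = 3|w + 5| < 3·(ϵ/3) = ϵ.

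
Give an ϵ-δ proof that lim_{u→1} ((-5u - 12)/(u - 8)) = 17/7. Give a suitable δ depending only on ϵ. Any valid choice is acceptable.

δ = min(7/2, (49/104)ϵ)

Let ϵ > 0 be given. We want δ > 0 with 0 < |u − 1| < δ ⇒ |(-5u - 12)/(u - 8) − (17/7)| < ϵ.
Combining over a common denominator, (-5u - 12)/(u - 8) − (17/7) = [(-5u - 12)·(-7) − (-17)·(u - 8)] / [(-7)·(u - 8)] = 52(u − 1) / ((-7)(u - 8)).
So |(-5u - 12)/(u - 8) − (17/7)| = 52|u − 1| / (7·|u − 8|).
Require δ ≤ 7/2, so |u − 8| ≥ |-7| − |u − 1| > 7 − 7/2 = 7/2.
Hence |(-5u - 12)/(u - 8) − (17/7)| < 52|u − 1|/(7·(7/2)) = (104/49)|u − 1|, which is < ϵ once |u − 1| < (49/104)ϵ.
Take δ = min(7/2, (49/104)ϵ). Then 0 < |u − 1| < δ forces both bounds, so |(-5u - 12)/(u - 8) − (17/7)| < ϵ.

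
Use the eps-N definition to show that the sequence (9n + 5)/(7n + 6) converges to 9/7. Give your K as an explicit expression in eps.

K = (19/49)/eps

Fix eps > 0. For n ≥ 1, |(9n + 5)/(7n + 6) − (9/7)| = |-19|/(7(7n + 6)) = 19/(7(7n + 6)).
Since 7n + 6 ≥ 7n for n ≥ 1, this is ≤ 19/(7·7n) = (19/49)/n.
So |(9n + 5)/(7n + 6) − (9/7)| < eps whenever n > (19/49)/eps.
Take K = (19/49)/eps. If n > K then |(9n + 5)/(7n + 6) − (9/7)| ≤ (19/49)/n < eps.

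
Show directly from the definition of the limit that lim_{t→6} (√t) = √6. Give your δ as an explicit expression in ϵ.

δ = min(6, √6·ϵ)

Let ϵ > 0 be given. We want δ > 0 such that 0 < |t − 6| < δ implies |√t − √6| < ϵ.
Multiplying by the conjugate, |√t − √6| = |t − 6|/(√t + √6).
Restrict δ ≤ 6 so that |t − 6| < 6 forces t > 0, and then √t + √6 > √6.
Hence |√t − √6| < |t − 6|/√6, which is < ϵ once |t − 6| < √6·ϵ.
Take δ = min(6, √6·ϵ). If 0 < |t − 6| < δ then t > 0 and |√t − √6| < |t − 6|/√6 < ϵ.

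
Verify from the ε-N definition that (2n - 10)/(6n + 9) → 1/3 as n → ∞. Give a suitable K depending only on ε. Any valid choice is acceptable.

K = (13/6)/ε

Fix ε > 0. For n ≥ 1, |(2n - 10)/(6n + 9) − (1/3)| = |-78|/(6(6n + 9)) = 78/(6(6n + 9)).
Since 6n + 9 ≥ 6n for n ≥ 1, this is ≤ 78/(6·6n) = (13/6)/n.
So |(2n - 10)/(6n + 9) − (1/3)| < ε whenever n > (13/6)/ε.
Take K = (13/6)/ε. If n > K then |(2n - 10)/(6n + 9) − (1/3)| ≤ (13/6)/n < ε.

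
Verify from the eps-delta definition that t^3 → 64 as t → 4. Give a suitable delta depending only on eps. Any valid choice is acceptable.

delta = min(1, eps/61)

Let eps > 0. We seek delta > 0 with 0 < |t − 4| < delta ⇒ |t^3 − 64| < eps.
Factor: t^3 − 64 = (t − 4)(t^2 + 4t + 16), so |t^3 − 64| = |t − 4|·|t^2 + 4t + 16|.
Impose delta ≤ 1 so that |t| < 5; then |t^2 + 4t + 16| ≤ 61.
Hence |t^3 − 64| ≤ 61|t − 4|, which is < eps once |t − 4| < eps/61.
Take delta = min(1, eps/61). If 0 < |t − 4| < delta then both bounds hold and |t^3 − 64| ≤ 61|t − 4| < 61·(eps/61) = eps.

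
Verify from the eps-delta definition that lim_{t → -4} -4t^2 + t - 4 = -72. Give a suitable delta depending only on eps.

Let eps > 0 be given. We want delta > 0 such that 0 < |t + 4| < delta implies |(-4t^2 + t - 4) + 72| < eps.
(-4t^2 + t - 4) + 72 = -4t^2 + t + 68 = (t + 4)(-4t + 17).
So |(-4t^2 + t - 4) + 72| = |t + 4|·|-4t + 17|.
Assume first that |t + 4| < 1, so |t| < 5. Then |-4t + 17| ≤ 4·5 + 17 = 37.
Hence |(-4t^2 + t - 4) + 72| ≤ 37|t + 4| < eps provided |t + 4| < eps/37.
Choosing delta = min(1, eps/37) ensures both conditions, hence |(-4t^2 + t - 4) + 72| < eps.

delta = min(1, eps/37)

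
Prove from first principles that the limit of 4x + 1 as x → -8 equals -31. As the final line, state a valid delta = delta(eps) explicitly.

Let eps > 0 be given. We need delta > 0 so that 0 < |x + 8| < delta implies |(4x + 1) + 31| < eps.
|(4x + 1) + 31| = |4x + 32| = 4|x + 8|.
Thus it suffices that |x + 8| < eps/4.
Choosing delta = eps/4 gives |(4x + 1) + 31| = 4|x + 8| < eps whenever |x + 8| < delta.

delta = eps/4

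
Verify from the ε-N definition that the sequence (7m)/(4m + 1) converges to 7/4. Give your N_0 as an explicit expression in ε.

Let ε > 0 be given. For m ≥ 1, |(7m)/(4m + 1) − (7/4)| = |-7|/(4(4m + 1)) = 7/(4(4m + 1)).
Since 4m + 1 ≥ 4m for m ≥ 1, this is ≤ 7/(4·4m) = (7/16)/m.
So |(7m)/(4m + 1) − (7/4)| < ε whenever m > (7/16)/ε.
Take N_0 = (7/16)/ε. If m > N_0 then |(7m)/(4m + 1) − (7/4)| ≤ (7/16)/m < ε.

N_0 = (7/16)/ε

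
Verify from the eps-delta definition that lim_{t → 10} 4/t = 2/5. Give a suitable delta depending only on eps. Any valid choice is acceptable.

Let eps > 0 be given. We seek delta > 0 such that 0 < |t − 10| < delta implies |4/t − (2/5)| < eps.
|4/t − (2/5)| = 4·|10 − t|/(10·|t|) = 4|t − 10|/(10|t|).
Require delta ≤ 5 so that |t| > 10 − 5 = 5, hence 10|t| > 50.
Then |4/t − (2/5)| < 4|t − 10|/50, which is < eps when |t − 10| < (25/2)eps.
Take delta = min(5, (25/2)eps). Then 0 < |t − 10| < delta gives both |t − 10| < 5 and |t − 10| < (25/2)eps, so |4/t − (2/5)| < eps.

delta = min(5, (25/2)eps)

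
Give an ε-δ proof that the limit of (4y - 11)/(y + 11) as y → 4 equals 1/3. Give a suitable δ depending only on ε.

Let ε > 0 be given. We want δ > 0 with 0 < |y − 4| < δ ⇒ |(4y - 11)/(y + 11) − (1/3)| < ε.
Combining over a common denominator, (4y - 11)/(y + 11) − (1/3) = [(4y - 11)·15 − 5·(y + 11)] / [15·(y + 11)] = 55(y − 4) / (15(y + 11)).
So |(4y - 11)/(y + 11) − (1/3)| = 55|y − 4| / (15·|y + 11|).
Require δ ≤ 15/2, so |y + 11| ≥ |15| − |y − 4| > 15 − 15/2 = 15/2.
Hence |(4y - 11)/(y + 11) − (1/3)| < 55|y − 4|/(15·(15/2)) = (22/45)|y − 4|, which is < ε once |y − 4| < (45/22)ε.
Take δ = min(15/2, (45/22)ε). Then 0 < |y − 4| < δ forces both bounds, so |(4y - 11)/(y + 11) − (1/3)| < ε.

δ = min(15/2, (45/22)ε)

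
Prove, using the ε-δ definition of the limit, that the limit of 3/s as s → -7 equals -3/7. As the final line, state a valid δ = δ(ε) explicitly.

δ = min(7/2, (49/6)ε)

Suppose ε > 0. We seek δ > 0 such that 0 < |s + 7| < δ implies |3/s + 3/7| < ε.
|3/s + 3/7| = 3·|-7 − s|/(7·|s|) = 3|s + 7|/(7|s|).
Require δ ≤ 7/2 so that |s| > 7 − 7/2 = 7/2, hence 7|s| > 49/2.
Then |3/s + 3/7| < 3|s + 7|/(49/2), which is < ε when |s + 7| < (49/6)ε.
Take δ = min(7/2, (49/6)ε). Then 0 < |s + 7| < δ gives both |s + 7| < 7/2 and |s + 7| < (49/6)ε, so |3/s + 3/7| < ε.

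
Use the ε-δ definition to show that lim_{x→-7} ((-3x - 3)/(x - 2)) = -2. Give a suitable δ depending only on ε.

δ = min(9/2, (9/2)ε)

Fix ε > 0. We want δ > 0 with 0 < |x + 7| < δ ⇒ |(-3x - 3)/(x - 2) + 2| < ε.
Combining over a common denominator, (-3x - 3)/(x - 2) + 2 = [(-3x - 3)·(-9) − 18·(x - 2)] / [(-9)·(x - 2)] = 9(x + 7) / ((-9)(x - 2)).
So |(-3x - 3)/(x - 2) + 2| = 9|x + 7| / (9·|x − 2|).
Restrict δ ≤ 9/2. Then |x + 7| < 9/2 gives |x − 2| = |(x + 7) + (-9)| ≥ 9 − 9/2 = 9/2.
Hence |(-3x - 3)/(x - 2) + 2| < 9|x + 7|/(9·(9/2)) = (2/9)|x + 7|, which is < ε once |x + 7| < (9/2)ε.
Take δ = min(9/2, (9/2)ε). Then 0 < |x + 7| < δ forces both bounds, so |(-3x - 3)/(x - 2) + 2| < ε.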